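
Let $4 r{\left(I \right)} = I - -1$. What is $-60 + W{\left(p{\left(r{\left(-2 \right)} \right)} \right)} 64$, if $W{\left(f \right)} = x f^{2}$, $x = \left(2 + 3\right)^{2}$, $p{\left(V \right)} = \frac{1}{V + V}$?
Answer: $6340$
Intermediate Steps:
$r{\left(I \right)} = \frac{1}{4} + \frac{I}{4}$ ($r{\left(I \right)} = \frac{I - -1}{4} = \frac{I + 1}{4} = \frac{1 + I}{4} = \frac{1}{4} + \frac{I}{4}$)
$p{\left(V \right)} = \frac{1}{2 V}$
$x = 25$ ($x = 5^{2} = 25$)
$W{\left(f \right)} = 25 f^{2}$
$-60 + W{\left(p{\left(r{\left(-2 \right)} \right)} \right)} 64 = -60 + 25 \left(\frac{1}{2 \left(\frac{1}{4} + \frac{1}{4} \left(-2\right)\right)}\right)^{2} \cdot 64 = -60 + 25 \left(\frac{1}{2 \left(\frac{1}{4} - \frac{1}{2}\right)}\right)^{2} \cdot 64 = -60 + 25 \left(\frac{1}{2 \left(- \frac{1}{4}\right)}\right)^{2} \cdot 64 = -60 + 25 \left(\frac{1}{2} \left(-4\right)\right)^{2} \cdot 64 = -60 + 25 \left(-2\right)^{2} \cdot 64 = -60 + 25 \cdot 4 \cdot 64 = -60 + 100 \cdot 64 = -60 + 6400 = 6340$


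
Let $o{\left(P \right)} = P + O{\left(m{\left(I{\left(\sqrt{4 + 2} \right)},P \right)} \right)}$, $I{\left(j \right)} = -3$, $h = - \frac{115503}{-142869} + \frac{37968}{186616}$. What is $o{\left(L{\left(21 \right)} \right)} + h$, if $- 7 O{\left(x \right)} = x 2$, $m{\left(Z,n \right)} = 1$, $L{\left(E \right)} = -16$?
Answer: $- \frac{118773875099}{7776312047} \approx -15.274$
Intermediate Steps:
$h = \frac{1124131585}{1110901721}$ ($h = \left(-115503\right) \left(- \frac{1}{142869}\right) + 37968 \cdot \frac{1}{186616} = \frac{38501}{47623} + \frac{4746}{23327} = \frac{1124131585}{1110901721} \approx 1.0119$)
$O{\left(x \right)} = - \frac{2 x}{7}$ ($O{\left(x \right)} = - \frac{x 2}{7} = - \frac{2 x}{7}$)
$o{\left(P \right)} = - \frac{2}{7} + P$ ($o{\left(P \right)} = P - \frac{2}{7} = - \frac{2}{7} + P$)
$o{\left(L{\left(21 \right)} \right)} + h = \left(- \frac{2}{7} - 16\right) + \frac{1124131585}{1110901721} = - \frac{114}{7} + \frac{1124131585}{1110901721} = - \frac{118773875099}{7776312047}$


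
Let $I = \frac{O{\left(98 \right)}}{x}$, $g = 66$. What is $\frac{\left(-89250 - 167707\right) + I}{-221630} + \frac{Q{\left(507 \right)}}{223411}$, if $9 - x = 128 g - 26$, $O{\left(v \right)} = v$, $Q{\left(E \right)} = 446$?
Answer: $\frac{483796883548069}{416566160951090} \approx 1.1614$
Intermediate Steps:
$x = -8413$ ($x = 9 - \left(128 \cdot 66 - 26\right) = 9 - \left(8448 - 26\right) = 9 - 8422 = -8413$)
$I = - \frac{98}{8413}$ ($I = \frac{98}{-8413} = 98 \left(- \frac{1}{8413}\right) = - \frac{98}{8413} \approx -0.011649$)
$\frac{\left(-89250 - 167707\right) + I}{-221630} + \frac{Q{\left(507 \right)}}{223411} = \frac{\left(-89250 - 167707\right) - \frac{98}{8413}}{-221630} + \frac{446}{223411} = \left(-256957 - \frac{98}{8413}\right) \left(- \frac{1}{221630}\right) + 446 \cdot \frac{1}{223411} = \left(- \frac{2161779339}{8413}\right) \left(- \frac{1}{221630}\right) + \frac{446}{223411} = \frac{2161779339}{1864573190} + \frac{446}{223411} = \frac{483796883548069}{416566160951090}$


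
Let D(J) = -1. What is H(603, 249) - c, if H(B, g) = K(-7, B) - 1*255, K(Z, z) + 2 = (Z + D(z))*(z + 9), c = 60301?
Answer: -65454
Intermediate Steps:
K(Z, z) = -2 + (-1 + Z)*(9 + z) (K(Z, z) = -2 + (Z - 1)*(z + 9) = -2 + (-1 + Z)*(9 + z))
H(B, g) = -329 - 8*B (H(B, g) = (-11 - B + 9*(-7) - 7*B) - 1*255 = (-11 - B - 63 - 7*B) - 255 = (-74 - 8*B) - 255 = -329 - 8*B)
H(603, 249) - c = (-329 - 8*603) - 1*60301 = (-329 - 4824) - 60301 = -5153 - 60301 = -65454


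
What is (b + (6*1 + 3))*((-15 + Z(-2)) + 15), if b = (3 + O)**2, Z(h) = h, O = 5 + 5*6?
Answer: -2906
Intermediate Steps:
O = 35 (O = 5 + 30 = 35)
b = 1444 (b = (3 + 35)**2 = 38**2 = 1444)
(b + (6*1 + 3))*((-15 + Z(-2)) + 15) = (1444 + (6*1 + 3))*((-15 - 2) + 15) = (1444 + (6 + 3))*(-17 + 15) = (1444 + 9)*(-2) = 1453*(-2) = -2906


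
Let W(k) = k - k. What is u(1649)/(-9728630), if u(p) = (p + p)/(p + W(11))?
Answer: -1/4864315 ≈ -2.0558e-7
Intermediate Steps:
W(k) = 0
u(p) = 2 (u(p) = (p + p)/(p + 0) = (2*p)/p = 2)
u(1649)/(-9728630) = 2/(-9728630) = 2*(-1/9728630) = -1/4864315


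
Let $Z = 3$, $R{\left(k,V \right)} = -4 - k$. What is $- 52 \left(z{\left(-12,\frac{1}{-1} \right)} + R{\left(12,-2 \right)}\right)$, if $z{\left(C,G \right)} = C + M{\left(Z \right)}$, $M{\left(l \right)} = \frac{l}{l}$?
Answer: $1404$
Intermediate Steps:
$M{\left(l \right)} = 1$
$z{\left(C,G \right)} = 1 + C$ ($z{\left(C,G \right)} = C + 1 = 1 + C$)
$- 52 \left(z{\left(-12,\frac{1}{-1} \right)} + R{\left(12,-2 \right)}\right) = - 52 \left(\left(1 - 12\right) - 16\right) = - 52 \left(-11 - 16\right) = \left(-52\right) \left(-27\right) = 1404$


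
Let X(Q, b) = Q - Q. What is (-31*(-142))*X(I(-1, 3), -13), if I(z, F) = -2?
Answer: 0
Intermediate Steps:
X(Q, b) = 0
(-31*(-142))*X(I(-1, 3), -13) = -31*(-142)*0 = 4402*0 = 0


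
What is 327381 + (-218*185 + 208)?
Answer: 287259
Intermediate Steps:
327381 + (-218*185 + 208) = 327381 + (-40330 + 208) = 327381 - 40122 = 287259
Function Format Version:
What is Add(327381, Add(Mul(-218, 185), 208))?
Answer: 287259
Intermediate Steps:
Add(327381, Add(Mul(-218, 185), 208)) = Add(327381, Add(-40330, 208)) = Add(327381, -40122) = 287259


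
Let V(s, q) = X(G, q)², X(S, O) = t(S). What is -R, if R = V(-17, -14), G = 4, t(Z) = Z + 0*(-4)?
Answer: -16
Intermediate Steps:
t(Z) = Z (t(Z) = Z + 0 = Z)
X(S, O) = S
V(s, q) = 16 (V(s, q) = 4² = 16)
R = 16
-R = -1*16 = -16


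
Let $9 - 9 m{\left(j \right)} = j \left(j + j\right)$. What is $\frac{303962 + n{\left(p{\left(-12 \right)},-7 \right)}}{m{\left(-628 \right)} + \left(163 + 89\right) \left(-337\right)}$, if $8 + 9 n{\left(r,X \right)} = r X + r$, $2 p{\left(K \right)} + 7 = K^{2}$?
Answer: $- \frac{2735239}{1553075} \approx -1.7612$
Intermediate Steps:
$m{\left(j \right)} = 1 - \frac{2 j^{2}}{9}$ ($m{\left(j \right)} = 1 - \frac{j \left(j + j\right)}{9} = 1 - \frac{j 2 j}{9} = 1 - \frac{2 j^{2}}{9}$)
$p{\left(K \right)} = - \frac{7}{2} + \frac{K^{2}}{2}$
$n{\left(r,X \right)} = - \frac{8}{9} + \frac{r}{9} + \frac{X r}{9}$ ($n{\left(r,X \right)} = - \frac{8}{9} + \frac{r X + r}{9} = - \frac{8}{9} + \frac{X r + r}{9} = - \frac{8}{9} + \frac{r + X r}{9} = - \frac{8}{9} + \left(\frac{r}{9} + \frac{X r}{9}\right) = - \frac{8}{9} + \frac{r}{9} + \frac{X r}{9}$)
$\frac{303962 + n{\left(p{\left(-12 \right)},-7 \right)}}{m{\left(-628 \right)} + \left(163 + 89\right) \left(-337\right)} = \frac{303962 + \left(- \frac{8}{9} + \frac{- \frac{7}{2} + \frac{\left(-12\right)^{2}}{2}}{9} + \frac{1}{9} \left(-7\right) \left(- \frac{7}{2} + \frac{\left(-12\right)^{2}}{2}\right)\right)}{\left(1 - \frac{2 \left(-628\right)^{2}}{9}\right) + \left(163 + 89\right) \left(-337\right)} = \frac{303962 + \left(- \frac{8}{9} + \frac{- \frac{7}{2} + \frac{1}{2} \cdot 144}{9} + \frac{1}{9} \left(-7\right) \left(- \frac{7}{2} + \frac{1}{2} \cdot 144\right)\right)}{\left(1 - \frac{788768}{9}\right) + 252 \left(-337\right)} = \frac{303962 + \left(- \frac{8}{9} + \frac{- \frac{7}{2} + 72}{9} + \frac{1}{9} \left(-7\right) \left(- \frac{7}{2} + 72\right)\right)}{\left(1 - \frac{788768}{9}\right) - 84924} = \frac{303962 + \left(- \frac{8}{9} + \frac{1}{9} \cdot \frac{137}{2} + \frac{1}{9} \left(-7\right) \frac{137}{2}\right)}{- \frac{788759}{9} - 84924} = \frac{303962 - \frac{419}{9}}{- \frac{1553075}{9}} = \left(303962 - \frac{419}{9}\right) \left(- \frac{9}{1553075}\right) = \frac{2735239}{9} \left(- \frac{9}{1553075}\right) = - \frac{2735239}{1553075}$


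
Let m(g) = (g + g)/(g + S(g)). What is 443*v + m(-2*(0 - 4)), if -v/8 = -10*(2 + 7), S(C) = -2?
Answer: 956888/3 ≈ 3.1896e+5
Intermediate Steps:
v = 720 (v = -(-80)*(2 + 7) = -(-80)*9 = -8*(-90) = 720)
m(g) = 2*g/(-2 + g) (m(g) = (g + g)/(g - 2) = (2*g)/(-2 + g) = 2*g/(-2 + g))
443*v + m(-2*(0 - 4)) = 443*720 + 2*(-2*(0 - 4))/(-2 - 2*(0 - 4)) = 318960 + 2*(-2*(-4))/(-2 - 2*(-4)) = 318960 + 2*8/(-2 + 8) = 318960 + 2*8/6 = 318960 + 2*8*(⅙) = 318960 + 8/3 = 956888/3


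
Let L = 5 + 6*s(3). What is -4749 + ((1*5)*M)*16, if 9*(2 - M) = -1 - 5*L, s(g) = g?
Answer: -32021/9 ≈ -3557.9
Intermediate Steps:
L = 23 (L = 5 + 6*3 = 5 + 18 = 23)
M = 134/9 (M = 2 - (-1 - 5*23)/9 = 2 - (-1 - 115)/9 = 2 - 1/9*(-116) = 2 + 116/9 = 134/9 ≈ 14.889)
-4749 + ((1*5)*M)*16 = -4749 + ((1*5)*(134/9))*16 = -4749 + (5*(134/9))*16 = -4749 + (670/9)*16 = -4749 + 10720/9 = -32021/9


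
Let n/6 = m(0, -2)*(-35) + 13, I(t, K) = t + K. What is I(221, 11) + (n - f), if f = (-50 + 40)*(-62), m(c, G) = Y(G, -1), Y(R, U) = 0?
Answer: -310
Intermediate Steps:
m(c, G) = 0
I(t, K) = K + t
n = 78 (n = 6*(0*(-35) + 13) = 6*(0 + 13) = 6*13 = 78)
f = 620 (f = -10*(-62) = 620)
I(221, 11) + (n - f) = (11 + 221) + (78 - 1*620) = 232 + (78 - 620) = 232 - 542 = -310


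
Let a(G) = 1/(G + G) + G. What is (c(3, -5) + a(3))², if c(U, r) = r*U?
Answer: 5041/36 ≈ 140.03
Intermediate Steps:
c(U, r) = U*r
a(G) = G + 1/(2*G) (a(G) = 1/(2*G) + G = G + 1/(2*G))
(c(3, -5) + a(3))² = (3*(-5) + (3 + (½)/3))² = (-15 + (3 + (½)*(⅓)))² = (-15 + (3 + ⅙))² = (-15 + 19/6)² = (-71/6)² = 5041/36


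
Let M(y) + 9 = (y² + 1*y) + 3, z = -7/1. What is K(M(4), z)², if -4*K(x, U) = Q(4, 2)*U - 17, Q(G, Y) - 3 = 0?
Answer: 361/4 ≈ 90.250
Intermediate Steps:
Q(G, Y) = 3 (Q(G, Y) = 3 + 0 = 3)
z = -7 (z = -7*1 = -7)
M(y) = -6 + y + y² (M(y) = -9 + ((y² + 1*y) + 3) = -9 + ((y² + y) + 3) = -9 + ((y + y²) + 3) = -9 + (3 + y + y²) = -6 + y + y²)
K(x, U) = 17/4 - 3*U/4 (K(x, U) = -(3*U - 17)/4 = -(-17 + 3*U)/4 = 17/4 - 3*U/4)
K(M(4), z)² = (17/4 - ¾*(-7))² = (17/4 + 21/4)² = (19/2)² = 361/4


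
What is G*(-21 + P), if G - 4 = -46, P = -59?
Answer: 3360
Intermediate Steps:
G = -42 (G = 4 - 46 = -42)
G*(-21 + P) = -42*(-21 - 59) = -42*(-80) = 3360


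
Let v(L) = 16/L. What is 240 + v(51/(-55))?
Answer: 11360/51 ≈ 222.75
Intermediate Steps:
240 + v(51/(-55)) = 240 + 16/((51/(-55))) = 240 + 16/((51*(-1/55))) = 240 + 16/(-51/55) = 240 + 16*(-55/51) = 240 - 880/51 = 11360/51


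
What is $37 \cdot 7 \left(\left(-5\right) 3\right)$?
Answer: $-3885$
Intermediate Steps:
$37 \cdot 7 \left(\left(-5\right) 3\right) = 259 \left(-15\right) = -3885$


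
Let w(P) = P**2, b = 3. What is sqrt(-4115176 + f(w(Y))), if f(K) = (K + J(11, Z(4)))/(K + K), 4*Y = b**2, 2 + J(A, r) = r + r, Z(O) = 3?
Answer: I*sqrt(1333316734)/18 ≈ 2028.6*I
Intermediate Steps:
J(A, r) = -2 + 2*r (J(A, r) = -2 + (r + r) = -2 + 2*r)
Y = 9/4 (Y = (1/4)*3**2 = (1/4)*9 = 9/4 ≈ 2.2500)
f(K) = (4 + K)/(2*K) (f(K) = (K + (-2 + 2*3))/(K + K) = (K + (-2 + 6))/((2*K)) = (K + 4)*(1/(2*K)) = (4 + K)*(1/(2*K)) = (4 + K)/(2*K))
sqrt(-4115176 + f(w(Y))) = sqrt(-4115176 + (4 + (9/4)**2)/(2*((9/4)**2))) = sqrt(-4115176 + (4 + 81/16)/(2*(81/16))) = sqrt(-4115176 + (1/2)*(16/81)*(145/16)) = sqrt(-4115176 + 145/162) = sqrt(-666658367/162) = I*sqrt(1333316734)/18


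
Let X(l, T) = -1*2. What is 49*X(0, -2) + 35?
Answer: -63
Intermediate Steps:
X(l, T) = -2
49*X(0, -2) + 35 = 49*(-2) + 35 = -98 + 35 = -63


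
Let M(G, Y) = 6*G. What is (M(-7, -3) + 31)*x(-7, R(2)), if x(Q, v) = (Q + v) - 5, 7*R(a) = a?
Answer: 902/7 ≈ 128.86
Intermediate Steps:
R(a) = a/7
x(Q, v) = -5 + Q + v
(M(-7, -3) + 31)*x(-7, R(2)) = (6*(-7) + 31)*(-5 - 7 + (⅐)*2) = (-42 + 31)*(-5 - 7 + 2/7) = -11*(-82/7) = 902/7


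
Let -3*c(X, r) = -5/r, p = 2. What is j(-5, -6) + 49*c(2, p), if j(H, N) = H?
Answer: 215/6 ≈ 35.833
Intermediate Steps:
c(X, r) = 5/(3*r) (c(X, r) = -(-5)/(3*r) = 5/(3*r))
j(-5, -6) + 49*c(2, p) = -5 + 49*((5/3)/2) = -5 + 49*((5/3)*(½)) = -5 + 49*(⅚) = -5 + 245/6 = 215/6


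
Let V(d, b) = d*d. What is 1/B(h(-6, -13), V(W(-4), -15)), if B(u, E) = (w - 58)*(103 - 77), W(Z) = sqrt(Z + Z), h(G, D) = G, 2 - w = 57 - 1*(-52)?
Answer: -1/4290 ≈ -0.00023310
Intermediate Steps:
w = -107 (w = 2 - (57 - 1*(-52)) = 2 - (57 + 52) = 2 - 1*109 = 2 - 109 = -107)
W(Z) = sqrt(2)*sqrt(Z) (W(Z) = sqrt(2*Z) = sqrt(2)*sqrt(Z))
V(d, b) = d**2
B(u, E) = -4290 (B(u, E) = (-107 - 58)*(103 - 77) = -165*26 = -4290)
1/B(h(-6, -13), V(W(-4), -15)) = 1/(-4290) = -1/4290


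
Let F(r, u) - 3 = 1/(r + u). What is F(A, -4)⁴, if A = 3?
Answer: 16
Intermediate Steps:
F(r, u) = 3 + 1/(r + u)
F(A, -4)⁴ = ((1 + 3*3 + 3*(-4))/(3 - 4))⁴ = ((1 + 9 - 12)/(-1))⁴ = (-1*(-2))⁴ = 2⁴ = 16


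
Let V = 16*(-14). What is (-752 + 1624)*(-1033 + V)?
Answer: -1096104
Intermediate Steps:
V = -224
(-752 + 1624)*(-1033 + V) = (-752 + 1624)*(-1033 - 224) = 872*(-1257) = -1096104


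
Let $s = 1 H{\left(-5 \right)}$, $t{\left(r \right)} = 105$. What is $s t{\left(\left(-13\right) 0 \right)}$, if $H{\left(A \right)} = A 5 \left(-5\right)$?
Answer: $13125$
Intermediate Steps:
$H{\left(A \right)} = - 25 A$ ($H{\left(A \right)} = 5 A \left(-5\right) = - 25 A$)
$s = 125$ ($s = 1 \left(\left(-25\right) \left(-5\right)\right) = 1 \cdot 125 = 125$)
$s t{\left(\left(-13\right) 0 \right)} = 125 \cdot 105 = 13125$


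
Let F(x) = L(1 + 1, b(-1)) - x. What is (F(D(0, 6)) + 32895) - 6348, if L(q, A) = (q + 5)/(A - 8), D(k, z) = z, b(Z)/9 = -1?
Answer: 451190/17 ≈ 26541.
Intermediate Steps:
b(Z) = -9 (b(Z) = 9*(-1) = -9)
L(q, A) = (5 + q)/(-8 + A)
F(x) = -7/17 - x (F(x) = (5 + (1 + 1))/(-8 - 9) - x = (5 + 2)/(-17) - x = -1/17*7 - x = -7/17 - x)
(F(D(0, 6)) + 32895) - 6348 = ((-7/17 - 1*6) + 32895) - 6348 = ((-7/17 - 6) + 32895) - 6348 = (-109/17 + 32895) - 6348 = 559106/17 - 6348 = 451190/17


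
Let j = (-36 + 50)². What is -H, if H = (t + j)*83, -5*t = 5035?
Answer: 67313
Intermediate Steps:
t = -1007 (t = -⅕*5035 = -1007)
j = 196 (j = 14² = 196)
H = -67313 (H = (-1007 + 196)*83 = -811*83 = -67313)
-H = -1*(-67313) = 67313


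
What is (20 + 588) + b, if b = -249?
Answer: 359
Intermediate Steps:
(20 + 588) + b = (20 + 588) - 249 = 608 - 249 = 359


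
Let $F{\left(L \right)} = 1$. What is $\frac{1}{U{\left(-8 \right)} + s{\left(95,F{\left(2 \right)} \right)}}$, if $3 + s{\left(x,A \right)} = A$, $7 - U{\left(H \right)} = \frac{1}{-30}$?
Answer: $\frac{30}{151} \approx 0.19868$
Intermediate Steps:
$U{\left(H \right)} = \frac{211}{30}$ ($U{\left(H \right)} = 7 - \frac{1}{-30} = 7 - - \frac{1}{30} = 7 + \frac{1}{30} = \frac{211}{30}$)
$s{\left(x,A \right)} = -3 + A$
$\frac{1}{U{\left(-8 \right)} + s{\left(95,F{\left(2 \right)} \right)}} = \frac{1}{\frac{211}{30} + \left(-3 + 1\right)} = \frac{1}{\frac{211}{30} - 2} = \frac{1}{\frac{151}{30}} = \frac{30}{151}$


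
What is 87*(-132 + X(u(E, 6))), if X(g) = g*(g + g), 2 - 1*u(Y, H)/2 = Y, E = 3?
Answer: -10788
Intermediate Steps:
u(Y, H) = 4 - 2*Y
X(g) = 2*g² (X(g) = g*(2*g) = 2*g²)
87*(-132 + X(u(E, 6))) = 87*(-132 + 2*(4 - 2*3)²) = 87*(-132 + 2*(4 - 6)²) = 87*(-132 + 2*(-2)²) = 87*(-132 + 2*4) = 87*(-132 + 8) = 87*(-124) = -10788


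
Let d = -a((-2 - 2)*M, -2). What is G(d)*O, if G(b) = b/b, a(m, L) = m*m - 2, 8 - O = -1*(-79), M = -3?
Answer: -71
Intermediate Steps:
O = -71 (O = 8 - (-1)*(-79) = 8 - 1*79 = 8 - 79 = -71)
a(m, L) = -2 + m² (a(m, L) = m² - 2 = -2 + m²)
d = -142 (d = -(-2 + ((-2 - 2)*(-3))²) = -(-2 + (-4*(-3))²) = -(-2 + 12²) = -(-2 + 144) = -1*142 = -142)
G(b) = 1
G(d)*O = 1*(-71) = -71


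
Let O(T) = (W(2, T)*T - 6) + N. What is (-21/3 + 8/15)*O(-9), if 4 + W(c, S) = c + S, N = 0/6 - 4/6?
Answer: -26869/45 ≈ -597.09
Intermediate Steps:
N = -⅔ (N = 0*(⅙) - 4*⅙ = 0 - ⅔ = -⅔ ≈ -0.66667)
W(c, S) = -4 + S + c (W(c, S) = -4 + (c + S) = -4 + (S + c) = -4 + S + c)
O(T) = -20/3 + T*(-2 + T) (O(T) = ((-4 + T + 2)*T - 6) - ⅔ = ((-2 + T)*T - 6) - ⅔ = (T*(-2 + T) - 6) - ⅔ = (-6 + T*(-2 + T)) - ⅔ = -20/3 + T*(-2 + T))
(-21/3 + 8/15)*O(-9) = (-21/3 + 8/15)*(-20/3 - 9*(-2 - 9)) = (-21*⅓ + 8*(1/15))*(-20/3 - 9*(-11)) = (-7 + 8/15)*(-20/3 + 99) = -97/15*277/3 = -26869/45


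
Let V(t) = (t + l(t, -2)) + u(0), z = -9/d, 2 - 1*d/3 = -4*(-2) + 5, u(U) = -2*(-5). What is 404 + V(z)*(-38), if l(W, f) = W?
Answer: 36/11 ≈ 3.2727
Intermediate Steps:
u(U) = 10
d = -33 (d = 6 - 3*(-4*(-2) + 5) = 6 - 3*(8 + 5) = 6 - 3*13 = 6 - 39 = -33)
z = 3/11 (z = -9/(-33) = -9*(-1/33) = 3/11 ≈ 0.27273)
V(t) = 10 + 2*t (V(t) = (t + t) + 10 = 2*t + 10 = 10 + 2*t)
404 + V(z)*(-38) = 404 + (10 + 2*(3/11))*(-38) = 404 + (10 + 6/11)*(-38) = 404 + (116/11)*(-38) = 404 - 4408/11 = 36/11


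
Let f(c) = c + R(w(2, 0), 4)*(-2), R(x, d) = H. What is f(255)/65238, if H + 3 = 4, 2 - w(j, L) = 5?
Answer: 253/65238 ≈ 0.0038781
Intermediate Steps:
w(j, L) = -3 (w(j, L) = 2 - 1*5 = 2 - 5 = -3)
H = 1 (H = -3 + 4 = 1)
R(x, d) = 1
f(c) = -2 + c (f(c) = c + 1*(-2) = c - 2 = -2 + c)
f(255)/65238 = (-2 + 255)/65238 = 253*(1/65238) = 253/65238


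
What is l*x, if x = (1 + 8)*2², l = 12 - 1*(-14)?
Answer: 936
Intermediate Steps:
l = 26 (l = 12 + 14 = 26)
x = 36 (x = 9*4 = 36)
l*x = 26*36 = 936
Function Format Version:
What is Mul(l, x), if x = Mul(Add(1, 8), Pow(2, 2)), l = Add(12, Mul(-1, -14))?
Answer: 936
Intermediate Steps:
l = 26 (l = Add(12, 14) = 26)
x = 36 (x = Mul(9, 4) = 36)
Mul(l, x) = Mul(26, 36) = 936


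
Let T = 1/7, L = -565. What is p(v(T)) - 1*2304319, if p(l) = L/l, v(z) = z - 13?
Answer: -41476951/18 ≈ -2.3043e+6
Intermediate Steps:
T = 1/7 ≈ 0.14286
v(z) = -13 + z
p(l) = -565/l
p(v(T)) - 1*2304319 = -565/(-13 + 1/7) - 1*2304319 = -565/(-90/7) - 2304319 = -565*(-7/90) - 2304319 = 791/18 - 2304319 = -41476951/18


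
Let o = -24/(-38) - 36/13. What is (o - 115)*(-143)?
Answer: 318263/19 ≈ 16751.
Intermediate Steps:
o = -528/247 (o = -24*(-1/38) - 36*1/13 = 12/19 - 36/13 = -528/247 ≈ -2.1377)
(o - 115)*(-143) = (-528/247 - 115)*(-143) = -28933/247*(-143) = 318263/19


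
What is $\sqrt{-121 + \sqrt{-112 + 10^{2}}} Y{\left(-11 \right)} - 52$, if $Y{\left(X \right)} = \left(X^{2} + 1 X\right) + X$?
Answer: $-52 + 99 \sqrt{-121 + 2 i \sqrt{3}} \approx -36.413 + 1089.1 i$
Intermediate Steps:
$Y{\left(X \right)} = X^{2} + 2 X$ ($Y{\left(X \right)} = \left(X^{2} + X\right) + X = \left(X + X^{2}\right) + X = X^{2} + 2 X$)
$\sqrt{-121 + \sqrt{-112 + 10^{2}}} Y{\left(-11 \right)} - 52 = \sqrt{-121 + \sqrt{-112 + 10^{2}}} \left(- 11 \left(2 - 11\right)\right) - 52 = \sqrt{-121 + \sqrt{-112 + 100}} \left(\left(-11\right) \left(-9\right)\right) - 52 = \sqrt{-121 + \sqrt{-12}} \cdot 99 - 52 = \sqrt{-121 + 2 i \sqrt{3}} \cdot 99 - 52 = 99 \sqrt{-121 + 2 i \sqrt{3}} - 52 = -52 + 99 \sqrt{-121 + 2 i \sqrt{3}}$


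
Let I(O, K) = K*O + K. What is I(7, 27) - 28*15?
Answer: -204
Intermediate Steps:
I(O, K) = K + K*O
I(7, 27) - 28*15 = 27*(1 + 7) - 28*15 = 27*8 - 420 = 216 - 420 = -204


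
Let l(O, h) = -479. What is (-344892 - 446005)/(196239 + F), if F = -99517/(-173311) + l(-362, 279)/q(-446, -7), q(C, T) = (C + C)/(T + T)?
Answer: -61133732885282/15168091561533 ≈ -4.0304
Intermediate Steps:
q(C, T) = C/T (q(C, T) = (2*C)/((2*T)) = (2*C)*(1/(2*T)) = C/T)
F = -536727201/77296706 (F = -99517/(-173311) - 479/((-446/(-7))) = -99517*(-1/173311) - 479/((-446*(-1/7))) = 99517/173311 - 479/446/7 = 99517/173311 - 479*7/446 = 99517/173311 - 3353/446 = -536727201/77296706 ≈ -6.9437)
(-344892 - 446005)/(196239 + F) = (-344892 - 446005)/(196239 - 536727201/77296706) = -790897/15168091561533/77296706 = -790897*77296706/15168091561533 = -61133732885282/15168091561533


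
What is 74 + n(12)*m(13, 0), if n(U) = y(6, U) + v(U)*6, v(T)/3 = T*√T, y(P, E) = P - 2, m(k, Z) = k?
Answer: 126 + 5616*√3 ≈ 9853.2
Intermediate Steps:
y(P, E) = -2 + P
v(T) = 3*T^(3/2) (v(T) = 3*(T*√T) = 3*T^(3/2))
n(U) = 4 + 18*U^(3/2) (n(U) = (-2 + 6) + (3*U^(3/2))*6 = 4 + 18*U^(3/2))
74 + n(12)*m(13, 0) = 74 + (4 + 18*12^(3/2))*13 = 74 + (4 + 18*(24*√3))*13 = 74 + (4 + 432*√3)*13 = 74 + (52 + 5616*√3) = 126 + 5616*√3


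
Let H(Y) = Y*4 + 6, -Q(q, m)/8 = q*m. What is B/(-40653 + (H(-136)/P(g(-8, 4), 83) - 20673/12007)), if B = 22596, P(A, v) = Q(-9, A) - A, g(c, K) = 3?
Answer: -4127790474/7427181767 ≈ -0.55577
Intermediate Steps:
Q(q, m) = -8*m*q (Q(q, m) = -8*q*m = -8*m*q)
H(Y) = 6 + 4*Y (H(Y) = 4*Y + 6 = 6 + 4*Y)
P(A, v) = 71*A (P(A, v) = -8*A*(-9) - A = 72*A - A = 71*A)
B/(-40653 + (H(-136)/P(g(-8, 4), 83) - 20673/12007)) = 22596/(-40653 + ((6 + 4*(-136))/((71*3)) - 20673/12007)) = 22596/(-40653 + ((6 - 544)/213 - 20673*1/12007)) = 22596/(-40653 + (-538*1/213 - 20673/12007)) = 22596/(-40653 + (-538/213 - 20673/12007)) = 22596/(-40653 - 10863115/2557491) = 22596/(-103980544738/2557491) = 22596*(-2557491/103980544738) = -4127790474/7427181767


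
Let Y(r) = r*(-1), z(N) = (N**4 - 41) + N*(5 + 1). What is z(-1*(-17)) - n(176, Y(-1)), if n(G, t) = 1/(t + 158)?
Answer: 13289537/159 ≈ 83582.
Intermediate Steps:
z(N) = -41 + N**4 + 6*N (z(N) = (-41 + N**4) + N*6 = (-41 + N**4) + 6*N = -41 + N**4 + 6*N)
Y(r) = -r
n(G, t) = 1/(158 + t)
z(-1*(-17)) - n(176, Y(-1)) = (-41 + (-1*(-17))**4 + 6*(-1*(-17))) - 1/(158 - 1*(-1)) = (-41 + 17**4 + 6*17) - 1/(158 + 1) = (-41 + 83521 + 102) - 1/159 = 83582 - 1*1/159 = 83582 - 1/159 = 13289537/159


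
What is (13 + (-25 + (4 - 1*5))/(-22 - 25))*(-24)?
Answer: -15288/47 ≈ -325.28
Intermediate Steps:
(13 + (-25 + (4 - 1*5))/(-22 - 25))*(-24) = (13 + (-25 + (4 - 5))/(-47))*(-24) = (13 + (-25 - 1)*(-1/47))*(-24) = (13 - 26*(-1/47))*(-24) = (13 + 26/47)*(-24) = (637/47)*(-24) = -15288/47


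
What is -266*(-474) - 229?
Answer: 125855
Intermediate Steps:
-266*(-474) - 229 = 126084 - 229 = 125855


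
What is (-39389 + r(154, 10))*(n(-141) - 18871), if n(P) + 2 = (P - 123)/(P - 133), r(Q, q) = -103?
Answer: 102105341748/137 ≈ 7.4529e+8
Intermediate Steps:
n(P) = -2 + (-123 + P)/(-133 + P) (n(P) = -2 + (P - 123)/(P - 133) = -2 + (-123 + P)/(-133 + P))
(-39389 + r(154, 10))*(n(-141) - 18871) = (-39389 - 103)*((143 - 1*(-141))/(-133 - 141) - 18871) = -39492*((143 + 141)/(-274) - 18871) = -39492*(-1/274*284 - 18871) = -39492*(-142/137 - 18871) = -39492*(-2585469/137) = 102105341748/137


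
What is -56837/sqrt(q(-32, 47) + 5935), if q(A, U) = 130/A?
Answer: -227348*sqrt(94895)/94895 ≈ -738.02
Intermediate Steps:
-56837/sqrt(q(-32, 47) + 5935) = -56837/sqrt(130/(-32) + 5935) = -56837/sqrt(130*(-1/32) + 5935) = -56837/sqrt(-65/16 + 5935) = -56837*4*sqrt(94895)/94895 = -227348*sqrt(94895)/94895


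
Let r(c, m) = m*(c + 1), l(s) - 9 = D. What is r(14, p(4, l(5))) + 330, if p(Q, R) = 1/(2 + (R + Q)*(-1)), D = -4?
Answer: 2295/7 ≈ 327.86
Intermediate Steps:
l(s) = 5 (l(s) = 9 - 4 = 5)
p(Q, R) = 1/(2 - Q - R) (p(Q, R) = 1/(2 + (Q + R)*(-1)) = 1/(2 + (-Q - R)) = 1/(2 - Q - R))
r(c, m) = m*(1 + c)
r(14, p(4, l(5))) + 330 = (-1/(-2 + 4 + 5))*(1 + 14) + 330 = -1/7*15 + 330 = -1*⅐*15 + 330 = -⅐*15 + 330 = -15/7 + 330 = 2295/7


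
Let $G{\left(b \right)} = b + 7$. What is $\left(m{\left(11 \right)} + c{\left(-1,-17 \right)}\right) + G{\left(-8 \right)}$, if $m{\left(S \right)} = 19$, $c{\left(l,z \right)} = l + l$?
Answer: $16$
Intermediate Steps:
$c{\left(l,z \right)} = 2 l$
$G{\left(b \right)} = 7 + b$
$\left(m{\left(11 \right)} + c{\left(-1,-17 \right)}\right) + G{\left(-8 \right)} = \left(19 + 2 \left(-1\right)\right) + \left(7 - 8\right) = \left(19 - 2\right) - 1 = 17 - 1 = 16$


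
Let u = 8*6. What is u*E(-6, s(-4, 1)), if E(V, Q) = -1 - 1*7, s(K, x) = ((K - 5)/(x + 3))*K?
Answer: -384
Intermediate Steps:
s(K, x) = K*(-5 + K)/(3 + x) (s(K, x) = ((-5 + K)/(3 + x))*K = K*(-5 + K)/(3 + x))
E(V, Q) = -8 (E(V, Q) = -1 - 7 = -8)
u = 48
u*E(-6, s(-4, 1)) = 48*(-8) = -384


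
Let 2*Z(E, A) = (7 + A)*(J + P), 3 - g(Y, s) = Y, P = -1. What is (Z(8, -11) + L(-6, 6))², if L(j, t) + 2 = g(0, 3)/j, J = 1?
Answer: 25/4 ≈ 6.2500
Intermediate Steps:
g(Y, s) = 3 - Y
Z(E, A) = 0 (Z(E, A) = ((7 + A)*(1 - 1))/2 = ((7 + A)*0)/2 = (½)*0 = 0)
L(j, t) = -2 + 3/j (L(j, t) = -2 + (3 - 1*0)/j = -2 + (3 + 0)/j = -2 + 3/j)
(Z(8, -11) + L(-6, 6))² = (0 + (-2 + 3/(-6)))² = (0 + (-2 + 3*(-⅙)))² = (0 + (-2 - ½))² = (0 - 5/2)² = (-5/2)² = 25/4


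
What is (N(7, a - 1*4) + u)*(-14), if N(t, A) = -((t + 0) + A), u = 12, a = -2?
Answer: -154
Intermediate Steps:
N(t, A) = -A - t (N(t, A) = -(t + A) = -(A + t) = -A - t)
(N(7, a - 1*4) + u)*(-14) = ((-(-2 - 1*4) - 1*7) + 12)*(-14) = ((-(-2 - 4) - 7) + 12)*(-14) = ((-1*(-6) - 7) + 12)*(-14) = ((6 - 7) + 12)*(-14) = (-1 + 12)*(-14) = 11*(-14) = -154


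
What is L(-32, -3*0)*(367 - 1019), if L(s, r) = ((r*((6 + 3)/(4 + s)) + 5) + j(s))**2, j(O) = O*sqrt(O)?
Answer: 21348436 + 834560*I*sqrt(2) ≈ 2.1348e+7 + 1.1802e+6*I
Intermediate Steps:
j(O) = O**(3/2)
L(s, r) = (5 + s**(3/2) + 9*r/(4 + s))**2 (L(s, r) = ((r*((6 + 3)/(4 + s)) + 5) + s**(3/2))**2 = ((r*(9/(4 + s)) + 5) + s**(3/2))**2 = ((9*r/(4 + s) + 5) + s**(3/2))**2 = ((5 + 9*r/(4 + s)) + s**(3/2))**2 = (5 + s**(3/2) + 9*r/(4 + s))**2)
L(-32, -3*0)*(367 - 1019) = ((20 + (-32)**(5/2) + 4*(-32)**(3/2) + 5*(-32) + 9*(-3*0))**2/(4 - 32)**2)*(367 - 1019) = ((20 + 4096*I*sqrt(2) + 4*(-128*I*sqrt(2)) - 160 + 9*0)**2/(-28)**2)*(-652) = ((20 + 4096*I*sqrt(2) - 512*I*sqrt(2) - 160 + 0)**2/784)*(-652) = ((-140 + 3584*I*sqrt(2))**2/784)*(-652) = -163*(-140 + 3584*I*sqrt(2))**2/196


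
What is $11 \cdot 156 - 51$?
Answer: $1665$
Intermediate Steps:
$11 \cdot 156 - 51 = 1716 - 51 = 1665$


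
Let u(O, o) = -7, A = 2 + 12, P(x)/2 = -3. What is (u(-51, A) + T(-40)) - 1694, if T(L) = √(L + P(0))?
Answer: -1701 + I*√46 ≈ -1701.0 + 6.7823*I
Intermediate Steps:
P(x) = -6 (P(x) = 2*(-3) = -6)
A = 14
T(L) = √(-6 + L) (T(L) = √(L - 6) = √(-6 + L))
(u(-51, A) + T(-40)) - 1694 = (-7 + √(-6 - 40)) - 1694 = (-7 + √(-46)) - 1694 = (-7 + I*√46) - 1694 = -1701 + I*√46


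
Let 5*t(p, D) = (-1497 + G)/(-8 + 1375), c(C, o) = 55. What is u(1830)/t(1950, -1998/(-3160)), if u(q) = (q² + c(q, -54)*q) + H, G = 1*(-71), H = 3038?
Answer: -5899609745/392 ≈ -1.5050e+7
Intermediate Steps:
G = -71
u(q) = 3038 + q² + 55*q (u(q) = (q² + 55*q) + 3038 = 3038 + q² + 55*q)
t(p, D) = -1568/6835 (t(p, D) = ((-1497 - 71)/(-8 + 1375))/5 = (-1568/1367)/5 = (-1568*1/1367)/5 = (⅕)*(-1568/1367) = -1568/6835)
u(1830)/t(1950, -1998/(-3160)) = (3038 + 1830² + 55*1830)/(-1568/6835) = (3038 + 3348900 + 100650)*(-6835/1568) = 3452588*(-6835/1568) = -5899609745/392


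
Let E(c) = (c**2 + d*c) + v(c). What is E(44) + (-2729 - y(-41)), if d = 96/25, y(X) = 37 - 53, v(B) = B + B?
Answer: -13001/25 ≈ -520.04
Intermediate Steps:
v(B) = 2*B
y(X) = -16
d = 96/25 (d = 96*(1/25) = 96/25 ≈ 3.8400)
E(c) = c**2 + 146*c/25 (E(c) = (c**2 + 96*c/25) + 2*c = c**2 + 146*c/25)
E(44) + (-2729 - y(-41)) = (1/25)*44*(146 + 25*44) + (-2729 - 1*(-16)) = (1/25)*44*(146 + 1100) + (-2729 + 16) = (1/25)*44*1246 - 2713 = 54824/25 - 2713 = -13001/25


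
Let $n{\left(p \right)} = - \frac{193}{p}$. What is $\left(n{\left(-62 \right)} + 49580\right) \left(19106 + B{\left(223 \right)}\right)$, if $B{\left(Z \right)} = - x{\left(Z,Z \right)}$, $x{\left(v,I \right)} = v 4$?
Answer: $\frac{27996311371}{31} \approx 9.0311 \cdot 10^{8}$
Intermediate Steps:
$x{\left(v,I \right)} = 4 v$
$B{\left(Z \right)} = - 4 Z$
$\left(n{\left(-62 \right)} + 49580\right) \left(19106 + B{\left(223 \right)}\right) = \left(- \frac{193}{-62} + 49580\right) \left(19106 - 892\right) = \left(\left(-193\right) \left(- \frac{1}{62}\right) + 49580\right) \left(19106 - 892\right) = \left(\frac{193}{62} + 49580\right) 18214 = \frac{3074153}{62} \cdot 18214 = \frac{27996311371}{31}$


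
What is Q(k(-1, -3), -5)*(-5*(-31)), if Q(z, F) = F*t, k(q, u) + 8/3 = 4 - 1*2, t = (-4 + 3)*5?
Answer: 3875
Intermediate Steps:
t = -5 (t = -1*5 = -5)
k(q, u) = -2/3 (k(q, u) = -8/3 + (4 - 1*2) = -8/3 + (4 - 2) = -8/3 + 2 = -2/3)
Q(z, F) = -5*F (Q(z, F) = F*(-5) = -5*F)
Q(k(-1, -3), -5)*(-5*(-31)) = (-5*(-5))*(-5*(-31)) = 25*155 = 3875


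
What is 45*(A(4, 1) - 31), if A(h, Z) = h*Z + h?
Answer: -1035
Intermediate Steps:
A(h, Z) = h + Z*h (A(h, Z) = Z*h + h = h + Z*h)
45*(A(4, 1) - 31) = 45*(4*(1 + 1) - 31) = 45*(4*2 - 31) = 45*(8 - 31) = 45*(-23) = -1035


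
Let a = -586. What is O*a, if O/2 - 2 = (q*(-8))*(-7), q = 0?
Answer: -2344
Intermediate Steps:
O = 4 (O = 4 + 2*((0*(-8))*(-7)) = 4 + 2*(0*(-7)) = 4 + 2*0 = 4 + 0 = 4)
O*a = 4*(-586) = -2344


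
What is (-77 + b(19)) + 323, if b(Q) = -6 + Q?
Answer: 259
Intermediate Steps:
(-77 + b(19)) + 323 = (-77 + (-6 + 19)) + 323 = (-77 + 13) + 323 = -64 + 323 = 259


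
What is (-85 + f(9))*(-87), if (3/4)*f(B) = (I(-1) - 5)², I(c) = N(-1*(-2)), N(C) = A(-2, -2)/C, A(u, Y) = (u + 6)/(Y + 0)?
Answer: 3219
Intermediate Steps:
A(u, Y) = (6 + u)/Y
N(C) = -2/C (N(C) = ((6 - 2)/(-2))/C = (-½*4)/C = -2/C)
I(c) = -1 (I(c) = -2/((-1*(-2))) = -2/2 = -2*½ = -1)
f(B) = 48 (f(B) = 4*(-1 - 5)²/3 = (4/3)*(-6)² = (4/3)*36 = 48)
(-85 + f(9))*(-87) = (-85 + 48)*(-87) = -37*(-87) = 3219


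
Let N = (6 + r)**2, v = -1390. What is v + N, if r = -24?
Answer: -1066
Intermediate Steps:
N = 324 (N = (6 - 24)**2 = (-18)**2 = 324)
v + N = -1390 + 324 = -1066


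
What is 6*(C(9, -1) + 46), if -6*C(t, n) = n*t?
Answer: 285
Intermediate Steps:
C(t, n) = -n*t/6
6*(C(9, -1) + 46) = 6*(-1/6*(-1)*9 + 46) = 6*(3/2 + 46) = 6*(95/2) = 285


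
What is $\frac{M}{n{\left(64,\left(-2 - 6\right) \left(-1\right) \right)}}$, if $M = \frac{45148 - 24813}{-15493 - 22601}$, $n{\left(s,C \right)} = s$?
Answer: $- \frac{2905}{348288} \approx -0.0083408$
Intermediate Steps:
$M = - \frac{2905}{5442}$ ($M = \frac{20335}{-38094} = 20335 \left(- \frac{1}{38094}\right) = - \frac{2905}{5442} \approx -0.53381$)
$\frac{M}{n{\left(64,\left(-2 - 6\right) \left(-1\right) \right)}} = - \frac{2905}{5442 \cdot 64} = \left(- \frac{2905}{5442}\right) \frac{1}{64} = - \frac{2905}{348288}$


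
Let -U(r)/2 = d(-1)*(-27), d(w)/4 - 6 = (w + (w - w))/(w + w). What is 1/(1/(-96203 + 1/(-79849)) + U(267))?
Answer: 7681713348/10785125460743 ≈ 0.00071225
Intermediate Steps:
d(w) = 26 (d(w) = 24 + 4*((w + (w - w))/(w + w)) = 24 + 4*((w + 0)/((2*w))) = 24 + 4*(w*(1/(2*w))) = 24 + 4*(½) = 24 + 2 = 26)
U(r) = 1404 (U(r) = -52*(-27) = -2*(-702) = 1404)
1/(1/(-96203 + 1/(-79849)) + U(267)) = 1/(1/(-96203 + 1/(-79849)) + 1404) = 1/(1/(-96203 - 1/79849) + 1404) = 1/(1/(-7681713348/79849) + 1404) = 1/(-79849/7681713348 + 1404) = 1/(10785125460743/7681713348) = 7681713348/10785125460743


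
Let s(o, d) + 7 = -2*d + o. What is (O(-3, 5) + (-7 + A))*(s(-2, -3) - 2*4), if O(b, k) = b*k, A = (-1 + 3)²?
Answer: 198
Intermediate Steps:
A = 4 (A = 2² = 4)
s(o, d) = -7 + o - 2*d (s(o, d) = -7 + (-2*d + o) = -7 + (o - 2*d) = -7 + o - 2*d)
(O(-3, 5) + (-7 + A))*(s(-2, -3) - 2*4) = (-3*5 + (-7 + 4))*((-7 - 2 - 2*(-3)) - 2*4) = (-15 - 3)*((-7 - 2 + 6) - 8) = -18*(-3 - 8) = -18*(-11) = 198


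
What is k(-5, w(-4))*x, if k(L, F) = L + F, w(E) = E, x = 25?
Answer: -225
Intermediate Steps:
k(L, F) = F + L
k(-5, w(-4))*x = (-4 - 5)*25 = -9*25 = -225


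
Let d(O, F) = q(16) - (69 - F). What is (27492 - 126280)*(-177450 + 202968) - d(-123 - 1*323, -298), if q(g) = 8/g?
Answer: -5041743635/2 ≈ -2.5209e+9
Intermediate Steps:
d(O, F) = -137/2 + F (d(O, F) = 8/16 - (69 - F) = 8*(1/16) + (-69 + F) = ½ + (-69 + F) = -137/2 + F)
(27492 - 126280)*(-177450 + 202968) - d(-123 - 1*323, -298) = (27492 - 126280)*(-177450 + 202968) - (-137/2 - 298) = -98788*25518 - 1*(-733/2) = -2520872184 + 733/2 = -5041743635/2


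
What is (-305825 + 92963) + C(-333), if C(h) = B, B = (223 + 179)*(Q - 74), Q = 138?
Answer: -187134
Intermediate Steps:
B = 25728 (B = (223 + 179)*(138 - 74) = 402*64 = 25728)
C(h) = 25728
(-305825 + 92963) + C(-333) = (-305825 + 92963) + 25728 = -212862 + 25728 = -187134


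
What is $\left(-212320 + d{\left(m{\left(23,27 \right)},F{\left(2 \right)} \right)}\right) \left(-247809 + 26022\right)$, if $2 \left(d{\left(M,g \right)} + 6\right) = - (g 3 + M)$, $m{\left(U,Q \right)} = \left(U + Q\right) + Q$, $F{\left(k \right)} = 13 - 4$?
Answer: $47102679486$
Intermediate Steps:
$F{\left(k \right)} = 9$
$m{\left(U,Q \right)} = U + 2 Q$ ($m{\left(U,Q \right)} = \left(Q + U\right) + Q = U + 2 Q$)
$d{\left(M,g \right)} = -6 - \frac{3 g}{2} - \frac{M}{2}$ ($d{\left(M,g \right)} = -6 + \frac{\left(-1\right) \left(g 3 + M\right)}{2} = -6 + \frac{\left(-1\right) \left(3 g + M\right)}{2} = -6 + \frac{\left(-1\right) \left(M + 3 g\right)}{2} = -6 + \frac{- M - 3 g}{2} = -6 - \left(\frac{M}{2} + \frac{3 g}{2}\right) = -6 - \frac{3 g}{2} - \frac{M}{2}$)
$\left(-212320 + d{\left(m{\left(23,27 \right)},F{\left(2 \right)} \right)}\right) \left(-247809 + 26022\right) = \left(-212320 - \left(\frac{39}{2} + \frac{23 + 2 \cdot 27}{2}\right)\right) \left(-247809 + 26022\right) = \left(-212320 - \left(\frac{39}{2} + \frac{23 + 54}{2}\right)\right) \left(-221787\right) = \left(-212320 - 58\right) \left(-221787\right) = \left(-212378\right) \left(-221787\right) = 47102679486$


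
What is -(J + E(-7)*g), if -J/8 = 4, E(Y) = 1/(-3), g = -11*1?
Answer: 85/3 ≈ 28.333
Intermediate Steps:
g = -11
E(Y) = -1/3
J = -32 (J = -8*4 = -32)
-(J + E(-7)*g) = -(-32 - 1/3*(-11)) = -(-32 + 11/3) = -1*(-85/3) = 85/3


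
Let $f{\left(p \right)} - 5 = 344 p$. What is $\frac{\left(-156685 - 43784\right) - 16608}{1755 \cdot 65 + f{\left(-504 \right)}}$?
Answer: $\frac{217077}{59296} \approx 3.6609$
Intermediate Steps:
$f{\left(p \right)} = 5 + 344 p$
$\frac{\left(-156685 - 43784\right) - 16608}{1755 \cdot 65 + f{\left(-504 \right)}} = \frac{\left(-156685 - 43784\right) - 16608}{1755 \cdot 65 + \left(5 + 344 \left(-504\right)\right)} = \frac{-200469 - 16608}{114075 + \left(5 - 173376\right)} = - \frac{217077}{114075 - 173371} = - \frac{217077}{-59296} = \left(-217077\right) \left(- \frac{1}{59296}\right) = \frac{217077}{59296}$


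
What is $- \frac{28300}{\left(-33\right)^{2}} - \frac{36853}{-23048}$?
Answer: $- \frac{612125483}{25099272} \approx -24.388$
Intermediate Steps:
$- \frac{28300}{\left(-33\right)^{2}} - \frac{36853}{-23048} = - \frac{28300}{1089} - - \frac{36853}{23048} = \left(-28300\right) \frac{1}{1089} + \frac{36853}{23048} = - \frac{28300}{1089} + \frac{36853}{23048} = - \frac{612125483}{25099272}$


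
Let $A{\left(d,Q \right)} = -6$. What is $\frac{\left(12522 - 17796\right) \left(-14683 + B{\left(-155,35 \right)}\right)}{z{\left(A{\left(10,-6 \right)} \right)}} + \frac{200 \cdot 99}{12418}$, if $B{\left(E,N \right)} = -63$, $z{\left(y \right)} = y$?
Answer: $- \frac{80479396506}{6209} \approx -1.2962 \cdot 10^{7}$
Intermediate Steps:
$\frac{\left(12522 - 17796\right) \left(-14683 + B{\left(-155,35 \right)}\right)}{z{\left(A{\left(10,-6 \right)} \right)}} + \frac{200 \cdot 99}{12418} = \frac{\left(12522 - 17796\right) \left(-14683 - 63\right)}{-6} + \frac{200 \cdot 99}{12418} = \left(-5274\right) \left(-14746\right) \left(- \frac{1}{6}\right) + 19800 \cdot \frac{1}{12418} = 77770404 \left(- \frac{1}{6}\right) + \frac{9900}{6209} = -12961734 + \frac{9900}{6209} = - \frac{80479396506}{6209}$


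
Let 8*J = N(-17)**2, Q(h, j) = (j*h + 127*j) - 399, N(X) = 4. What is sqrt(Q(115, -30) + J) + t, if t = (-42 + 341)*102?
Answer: 30498 + I*sqrt(7657) ≈ 30498.0 + 87.504*I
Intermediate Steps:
Q(h, j) = -399 + 127*j + h*j (Q(h, j) = (h*j + 127*j) - 399 = (127*j + h*j) - 399 = -399 + 127*j + h*j)
J = 2 (J = (1/8)*4**2 = (1/8)*16 = 2)
t = 30498 (t = 299*102 = 30498)
sqrt(Q(115, -30) + J) + t = sqrt((-399 + 127*(-30) + 115*(-30)) + 2) + 30498 = sqrt((-399 - 3810 - 3450) + 2) + 30498 = sqrt(-7659 + 2) + 30498 = sqrt(-7657) + 30498 = I*sqrt(7657) + 30498 = 30498 + I*sqrt(7657)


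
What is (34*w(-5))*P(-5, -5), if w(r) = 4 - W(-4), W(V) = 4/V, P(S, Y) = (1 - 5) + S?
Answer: -1530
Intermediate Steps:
P(S, Y) = -4 + S
w(r) = 5 (w(r) = 4 - 4/(-4) = 4 - 4*(-1)/4 = 4 - 1*(-1) = 4 + 1 = 5)
(34*w(-5))*P(-5, -5) = (34*5)*(-4 - 5) = 170*(-9) = -1530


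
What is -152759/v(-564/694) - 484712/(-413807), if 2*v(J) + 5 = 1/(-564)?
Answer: 71305342055216/1167349547 ≈ 61083.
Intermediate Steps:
v(J) = -2821/1128 (v(J) = -5/2 + (1/2)/(-564) = -5/2 + (1/2)*(-1/564) = -5/2 - 1/1128 = -2821/1128)
-152759/v(-564/694) - 484712/(-413807) = -152759/(-2821/1128) - 484712/(-413807) = -152759*(-1128/2821) - 484712*(-1/413807) = 172312152/2821 + 484712/413807 = 71305342055216/1167349547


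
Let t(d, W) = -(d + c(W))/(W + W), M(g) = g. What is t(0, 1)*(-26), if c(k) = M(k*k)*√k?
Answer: 13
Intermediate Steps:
c(k) = k^(5/2) (c(k) = (k*k)*√k = k²*√k = k^(5/2))
t(d, W) = -(d + W^(5/2))/(2*W) (t(d, W) = -(d + W^(5/2))/(W + W) = -(d + W^(5/2))/(2*W))
t(0, 1)*(-26) = ((½)*(-1*0 - 1^(5/2))/1)*(-26) = ((½)*1*(0 - 1*1))*(-26) = ((½)*1*(0 - 1))*(-26) = ((½)*1*(-1))*(-26) = -½*(-26) = 13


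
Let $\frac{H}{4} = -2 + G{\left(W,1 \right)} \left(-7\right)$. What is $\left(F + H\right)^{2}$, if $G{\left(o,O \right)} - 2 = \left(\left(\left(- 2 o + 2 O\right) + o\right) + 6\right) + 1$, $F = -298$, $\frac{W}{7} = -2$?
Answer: $1012036$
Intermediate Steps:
$W = -14$ ($W = 7 \left(-2\right) = -14$)
$G{\left(o,O \right)} = 9 - o + 2 O$ ($G{\left(o,O \right)} = 2 + \left(\left(\left(\left(- 2 o + 2 O\right) + o\right) + 6\right) + 1\right) = 2 + \left(\left(\left(- o + 2 O\right) + 6\right) + 1\right) = 2 + \left(\left(6 - o + 2 O\right) + 1\right) = 2 + \left(7 - o + 2 O\right) = 9 - o + 2 O$)
$H = -708$ ($H = 4 \left(-2 + \left(9 - -14 + 2 \cdot 1\right) \left(-7\right)\right) = 4 \left(-2 + \left(9 + 14 + 2\right) \left(-7\right)\right) = 4 \left(-2 + 25 \left(-7\right)\right) = 4 \left(-2 - 175\right) = 4 \left(-177\right) = -708$)
$\left(F + H\right)^{2} = \left(-298 - 708\right)^{2} = \left(-1006\right)^{2} = 1012036$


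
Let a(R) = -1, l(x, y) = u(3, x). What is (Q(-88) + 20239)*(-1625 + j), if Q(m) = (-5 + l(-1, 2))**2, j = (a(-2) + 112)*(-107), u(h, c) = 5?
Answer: -273266978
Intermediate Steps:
l(x, y) = 5
j = -11877 (j = (-1 + 112)*(-107) = 111*(-107) = -11877)
Q(m) = 0 (Q(m) = (-5 + 5)**2 = 0**2 = 0)
(Q(-88) + 20239)*(-1625 + j) = (0 + 20239)*(-1625 - 11877) = 20239*(-13502) = -273266978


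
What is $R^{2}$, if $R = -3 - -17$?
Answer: $196$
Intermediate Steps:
$R = 14$ ($R = -3 + 17 = 14$)
$R^{2} = 14^{2} = 196$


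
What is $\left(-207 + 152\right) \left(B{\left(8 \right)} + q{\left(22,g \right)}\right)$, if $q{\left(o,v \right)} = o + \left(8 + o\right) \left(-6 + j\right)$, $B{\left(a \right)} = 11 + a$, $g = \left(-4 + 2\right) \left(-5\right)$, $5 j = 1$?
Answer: $7315$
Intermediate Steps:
$j = \frac{1}{5}$ ($j = \frac{1}{5} \cdot 1 = \frac{1}{5} \approx 0.2$)
$g = 10$ ($g = \left(-2\right) \left(-5\right) = 10$)
$q{\left(o,v \right)} = - \frac{232}{5} - \frac{24 o}{5}$ ($q{\left(o,v \right)} = o + \left(8 + o\right) \left(-6 + \frac{1}{5}\right) = o + \left(8 + o\right) \left(- \frac{29}{5}\right) = o - \left(\frac{232}{5} + \frac{29 o}{5}\right) = - \frac{232}{5} - \frac{24 o}{5}$)
$\left(-207 + 152\right) \left(B{\left(8 \right)} + q{\left(22,g \right)}\right) = \left(-207 + 152\right) \left(\left(11 + 8\right) - 152\right) = - 55 \left(19 - 152\right) = \left(-55\right) \left(-133\right) = 7315$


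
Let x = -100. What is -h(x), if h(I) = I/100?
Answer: 1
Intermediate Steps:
h(I) = I/100 (h(I) = I*(1/100) = I/100)
-h(x) = -(-100)/100 = -1*(-1) = 1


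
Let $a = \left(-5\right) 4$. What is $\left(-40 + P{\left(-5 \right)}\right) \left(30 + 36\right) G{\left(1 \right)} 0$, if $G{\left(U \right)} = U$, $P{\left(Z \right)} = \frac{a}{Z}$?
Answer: $0$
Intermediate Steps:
$a = -20$
$P{\left(Z \right)} = - \frac{20}{Z}$
$\left(-40 + P{\left(-5 \right)}\right) \left(30 + 36\right) G{\left(1 \right)} 0 = \left(-40 - \frac{20}{-5}\right) \left(30 + 36\right) 1 \cdot 0 = \left(-40 - -4\right) 66 \cdot 1 \cdot 0 = \left(-40 + 4\right) 66 \cdot 1 \cdot 0 = \left(-36\right) 66 \cdot 1 \cdot 0 = \left(-2376\right) 1 \cdot 0 = \left(-2376\right) 0 = 0$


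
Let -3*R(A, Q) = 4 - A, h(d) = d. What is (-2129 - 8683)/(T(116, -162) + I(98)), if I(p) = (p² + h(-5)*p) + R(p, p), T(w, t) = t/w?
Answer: -1881288/1591045 ≈ -1.1824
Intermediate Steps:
R(A, Q) = -4/3 + A/3 (R(A, Q) = -(4 - A)/3 = -4/3 + A/3)
I(p) = -4/3 + p² - 14*p/3 (I(p) = (p² - 5*p) + (-4/3 + p/3) = -4/3 + p² - 14*p/3)
(-2129 - 8683)/(T(116, -162) + I(98)) = (-2129 - 8683)/(-162/116 + (-4/3 + 98² - 14/3*98)) = -10812/(-162*1/116 + (-4/3 + 9604 - 1372/3)) = -10812/(-81/58 + 27436/3) = -10812/1591045/174 = -10812*174/1591045 = -1881288/1591045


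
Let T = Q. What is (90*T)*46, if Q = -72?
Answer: -298080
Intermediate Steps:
T = -72
(90*T)*46 = (90*(-72))*46 = -6480*46 = -298080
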